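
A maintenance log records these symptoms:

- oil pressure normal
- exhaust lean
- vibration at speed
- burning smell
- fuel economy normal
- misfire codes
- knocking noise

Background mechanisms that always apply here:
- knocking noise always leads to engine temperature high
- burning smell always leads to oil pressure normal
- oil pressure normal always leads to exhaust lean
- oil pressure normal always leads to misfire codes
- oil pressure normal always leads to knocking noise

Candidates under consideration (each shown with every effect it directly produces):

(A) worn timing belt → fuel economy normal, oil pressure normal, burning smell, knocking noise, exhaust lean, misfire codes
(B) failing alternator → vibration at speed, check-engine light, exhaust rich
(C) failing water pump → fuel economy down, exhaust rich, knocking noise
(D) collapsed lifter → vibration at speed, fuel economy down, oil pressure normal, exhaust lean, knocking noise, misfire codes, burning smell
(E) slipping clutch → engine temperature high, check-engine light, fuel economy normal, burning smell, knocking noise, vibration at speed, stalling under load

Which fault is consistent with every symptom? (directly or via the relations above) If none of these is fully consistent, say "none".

Testing each hypothesis:
(A) worn timing belt — does not account for vibration at speed
(B) failing alternator — fails on oil pressure normal, exhaust lean, burning smell, fuel economy normal, misfire codes, knocking noise (predicts exhaust rich, not exhaust lean)
(C) failing water pump — oil pressure normal NO; exhaust lean NO; vibration at speed NO; burning smell NO; fuel economy normal NO; misfire codes NO; knocking noise yes
(D) collapsed lifter — fails on fuel economy normal (predicts fuel economy down, not fuel economy normal)
(E) slipping clutch — oil pressure normal yes (via burning smell → oil pressure normal); exhaust lean yes (via burning smell → oil pressure normal → exhaust lean); vibration at speed yes; burning smell yes; fuel economy normal yes; misfire codes yes (via burning smell → oil pressure normal → misfire codes); knocking noise yes
Only (E) is consistent with every observation.

E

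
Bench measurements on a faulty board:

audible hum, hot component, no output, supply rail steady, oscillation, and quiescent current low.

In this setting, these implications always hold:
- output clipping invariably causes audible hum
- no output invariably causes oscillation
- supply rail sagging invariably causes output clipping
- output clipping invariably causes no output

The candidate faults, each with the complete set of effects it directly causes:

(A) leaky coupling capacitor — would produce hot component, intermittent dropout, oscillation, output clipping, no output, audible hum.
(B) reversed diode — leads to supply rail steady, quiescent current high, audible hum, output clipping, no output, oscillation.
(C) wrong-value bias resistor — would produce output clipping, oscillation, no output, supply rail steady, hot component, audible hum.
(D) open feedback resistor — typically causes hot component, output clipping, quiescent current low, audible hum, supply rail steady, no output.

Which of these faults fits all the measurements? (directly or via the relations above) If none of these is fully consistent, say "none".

Per-candidate check:
(A) leaky coupling capacitor — audible hum +; hot component +; no output +; supply rail steady -; oscillation +; quiescent current low -
(B) reversed diode — audible hum +; hot component -; no output +; supply rail steady +; oscillation +; quiescent current low -
(C) wrong-value bias resistor — audible hum +; hot component +; no output +; supply rail steady +; oscillation +; quiescent current low -
(D) open feedback resistor — audible hum +; hot component +; no output +; supply rail steady +; oscillation + (by no output → oscillation); quiescent current low +
(D) is the only candidate with no mismatches.

D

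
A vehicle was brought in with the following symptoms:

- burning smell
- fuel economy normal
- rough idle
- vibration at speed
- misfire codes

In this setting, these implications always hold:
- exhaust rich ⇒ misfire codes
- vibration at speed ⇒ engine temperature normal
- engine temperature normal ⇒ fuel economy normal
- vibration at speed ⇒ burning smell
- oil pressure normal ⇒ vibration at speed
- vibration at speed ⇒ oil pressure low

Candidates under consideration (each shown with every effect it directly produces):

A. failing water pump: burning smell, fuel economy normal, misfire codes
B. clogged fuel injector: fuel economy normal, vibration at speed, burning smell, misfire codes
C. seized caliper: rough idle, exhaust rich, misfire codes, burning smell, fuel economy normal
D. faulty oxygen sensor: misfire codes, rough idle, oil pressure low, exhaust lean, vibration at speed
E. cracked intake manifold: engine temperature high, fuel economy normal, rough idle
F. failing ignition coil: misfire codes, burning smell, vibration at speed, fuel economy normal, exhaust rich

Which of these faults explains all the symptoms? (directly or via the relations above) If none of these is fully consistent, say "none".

D

Per-candidate check:
(A) failing water pump — burning smell ✓; fuel economy normal ✓; rough idle ✗; vibration at speed ✗; misfire codes ✓
(B) clogged fuel injector — does not account for rough idle
(C) seized caliper — burning smell ✓; fuel economy normal ✓; rough idle ✓; vibration at speed ✗; misfire codes ✓
(D) faulty oxygen sensor — burning smell ✓ (via vibration at speed → burning smell); fuel economy normal ✓ (via vibration at speed → engine temperature normal → fuel economy normal); rough idle ✓; vibration at speed ✓; misfire codes ✓
(E) cracked intake manifold — does not account for burning smell, vibration at speed, misfire codes
(F) failing ignition coil — burning smell ✓; fuel economy normal ✓; rough idle ✗; vibration at speed ✓; misfire codes ✓
(D) alone accounts for all the evidence.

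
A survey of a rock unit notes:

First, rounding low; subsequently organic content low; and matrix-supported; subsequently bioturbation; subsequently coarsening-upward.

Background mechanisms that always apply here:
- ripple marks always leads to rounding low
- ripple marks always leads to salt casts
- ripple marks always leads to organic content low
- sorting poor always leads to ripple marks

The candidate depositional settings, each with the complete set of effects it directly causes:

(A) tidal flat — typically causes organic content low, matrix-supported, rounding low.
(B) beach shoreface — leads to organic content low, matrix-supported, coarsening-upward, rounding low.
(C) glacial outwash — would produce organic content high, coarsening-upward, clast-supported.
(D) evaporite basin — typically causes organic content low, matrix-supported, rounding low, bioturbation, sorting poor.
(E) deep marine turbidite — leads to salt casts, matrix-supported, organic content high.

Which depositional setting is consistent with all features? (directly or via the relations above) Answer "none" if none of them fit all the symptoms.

Checking each candidate against the observations:
(A) tidal flat — does not account for bioturbation, coarsening-upward
(B) beach shoreface — rounding low +; organic content low +; matrix-supported +; bioturbation -; coarsening-upward +
(C) glacial outwash — rounding low -; organic content low -; matrix-supported -; bioturbation -; coarsening-upward +
(D) evaporite basin — does not account for coarsening-upward
(E) deep marine turbidite — fails on rounding low, organic content low, bioturbation, coarsening-upward (predicts organic content high, not organic content low)
No candidate is consistent with all observations.

none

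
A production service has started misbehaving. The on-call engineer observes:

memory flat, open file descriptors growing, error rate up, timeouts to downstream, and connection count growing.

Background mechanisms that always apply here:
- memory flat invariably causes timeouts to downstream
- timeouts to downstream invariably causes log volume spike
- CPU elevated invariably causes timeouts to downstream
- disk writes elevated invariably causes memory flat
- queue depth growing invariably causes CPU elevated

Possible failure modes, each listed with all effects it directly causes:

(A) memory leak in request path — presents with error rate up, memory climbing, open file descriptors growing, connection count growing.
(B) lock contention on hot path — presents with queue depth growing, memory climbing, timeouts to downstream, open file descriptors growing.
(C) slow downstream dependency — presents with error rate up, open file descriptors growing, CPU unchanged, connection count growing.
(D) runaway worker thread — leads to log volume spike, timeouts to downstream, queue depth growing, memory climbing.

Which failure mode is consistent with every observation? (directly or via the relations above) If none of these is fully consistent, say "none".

For each candidate, compare predicted effects to what was observed:
(A) memory leak in request path — fails on memory flat, timeouts to downstream (predicts memory climbing, not memory flat)
(B) lock contention on hot path — fails on memory flat, error rate up, connection count growing (predicts memory climbing, not memory flat)
(C) slow downstream dependency — memory flat -; open file descriptors growing +; error rate up +; timeouts to downstream -; connection count growing +
(D) runaway worker thread — memory flat -; open file descriptors growing -; error rate up -; timeouts to downstream +; connection count growing -
None of the listed candidates fits everything.

none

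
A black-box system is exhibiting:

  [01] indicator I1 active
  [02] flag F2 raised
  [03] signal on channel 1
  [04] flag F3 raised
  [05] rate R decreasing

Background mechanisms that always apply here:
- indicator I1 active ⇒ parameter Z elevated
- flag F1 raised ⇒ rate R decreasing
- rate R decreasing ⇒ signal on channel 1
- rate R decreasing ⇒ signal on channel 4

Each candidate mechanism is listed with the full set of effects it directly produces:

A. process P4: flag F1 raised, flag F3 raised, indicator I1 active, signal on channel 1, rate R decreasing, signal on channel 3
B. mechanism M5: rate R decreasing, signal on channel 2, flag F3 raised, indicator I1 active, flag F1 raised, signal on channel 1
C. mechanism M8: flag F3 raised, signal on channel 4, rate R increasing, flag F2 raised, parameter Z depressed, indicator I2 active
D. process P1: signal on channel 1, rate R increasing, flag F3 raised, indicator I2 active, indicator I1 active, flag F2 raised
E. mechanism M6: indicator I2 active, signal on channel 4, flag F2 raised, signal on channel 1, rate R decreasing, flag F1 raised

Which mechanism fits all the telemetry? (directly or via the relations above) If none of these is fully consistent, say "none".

none

Checking each candidate against the observations:
(A) process P4 — indicator I1 active match; flag F2 raised miss; signal on channel 1 match; flag F3 raised match; rate R decreasing match
(B) mechanism M5 — does not account for flag F2 raised
(C) mechanism M8 — indicator I1 active miss; flag F2 raised match; signal on channel 1 miss; flag F3 raised match; rate R decreasing miss
(D) process P1 — fails on rate R decreasing (predicts rate R increasing, not rate R decreasing)
(E) mechanism M6 — indicator I1 active miss; flag F2 raised match; signal on channel 1 match; flag F3 raised miss; rate R decreasing match
No candidate is consistent with all observations.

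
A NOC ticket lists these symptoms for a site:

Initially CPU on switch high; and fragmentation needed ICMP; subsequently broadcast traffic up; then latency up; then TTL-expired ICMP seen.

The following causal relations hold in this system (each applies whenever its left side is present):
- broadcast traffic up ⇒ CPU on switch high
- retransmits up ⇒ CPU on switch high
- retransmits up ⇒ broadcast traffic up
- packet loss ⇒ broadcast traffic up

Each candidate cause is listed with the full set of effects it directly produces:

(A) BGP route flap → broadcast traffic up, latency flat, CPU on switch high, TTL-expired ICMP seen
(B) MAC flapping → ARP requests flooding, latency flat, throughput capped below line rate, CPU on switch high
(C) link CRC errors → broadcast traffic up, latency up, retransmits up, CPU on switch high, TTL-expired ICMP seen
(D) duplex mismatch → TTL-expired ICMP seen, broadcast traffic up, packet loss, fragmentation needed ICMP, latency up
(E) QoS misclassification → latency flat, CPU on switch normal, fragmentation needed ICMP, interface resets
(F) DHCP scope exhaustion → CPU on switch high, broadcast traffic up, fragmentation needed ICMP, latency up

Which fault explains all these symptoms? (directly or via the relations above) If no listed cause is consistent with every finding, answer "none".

Testing each hypothesis:
(A) BGP route flap — fails on fragmentation needed ICMP, latency up (predicts latency flat, not latency up)
(B) MAC flapping — CPU on switch high +; fragmentation needed ICMP -; broadcast traffic up -; latency up -; TTL-expired ICMP seen -
(C) link CRC errors — does not account for fragmentation needed ICMP
(D) duplex mismatch — CPU on switch high + (by broadcast traffic up → CPU on switch high); fragmentation needed ICMP +; broadcast traffic up +; latency up +; TTL-expired ICMP seen +
(E) QoS misclassification — CPU on switch high -; fragmentation needed ICMP +; broadcast traffic up -; latency up -; TTL-expired ICMP seen -
(F) DHCP scope exhaustion — CPU on switch high +; fragmentation needed ICMP +; broadcast traffic up +; latency up +; TTL-expired ICMP seen -
(D) is the only candidate with no mismatches.

D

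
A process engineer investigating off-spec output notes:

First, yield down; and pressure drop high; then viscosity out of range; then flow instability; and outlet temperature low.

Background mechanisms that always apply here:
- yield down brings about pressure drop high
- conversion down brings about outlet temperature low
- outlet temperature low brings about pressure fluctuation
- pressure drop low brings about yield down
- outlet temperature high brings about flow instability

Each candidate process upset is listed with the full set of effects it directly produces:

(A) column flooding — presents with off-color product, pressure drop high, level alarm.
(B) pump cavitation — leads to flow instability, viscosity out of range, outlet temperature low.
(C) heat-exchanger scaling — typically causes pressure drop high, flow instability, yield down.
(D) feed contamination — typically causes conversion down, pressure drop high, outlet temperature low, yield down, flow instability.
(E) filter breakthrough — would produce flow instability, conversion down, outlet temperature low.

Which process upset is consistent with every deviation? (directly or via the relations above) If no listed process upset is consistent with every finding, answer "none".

none

For each candidate, compare predicted effects to what was observed:
(A) column flooding — yield down NO; pressure drop high yes; viscosity out of range NO; flow instability NO; outlet temperature low NO
(B) pump cavitation — does not account for yield down, pressure drop high
(C) heat-exchanger scaling — yield down yes; pressure drop high yes; viscosity out of range NO; flow instability yes; outlet temperature low NO
(D) feed contamination — does not account for viscosity out of range
(E) filter breakthrough — does not account for yield down, pressure drop high, viscosity out of range
None of the listed candidates fits everything.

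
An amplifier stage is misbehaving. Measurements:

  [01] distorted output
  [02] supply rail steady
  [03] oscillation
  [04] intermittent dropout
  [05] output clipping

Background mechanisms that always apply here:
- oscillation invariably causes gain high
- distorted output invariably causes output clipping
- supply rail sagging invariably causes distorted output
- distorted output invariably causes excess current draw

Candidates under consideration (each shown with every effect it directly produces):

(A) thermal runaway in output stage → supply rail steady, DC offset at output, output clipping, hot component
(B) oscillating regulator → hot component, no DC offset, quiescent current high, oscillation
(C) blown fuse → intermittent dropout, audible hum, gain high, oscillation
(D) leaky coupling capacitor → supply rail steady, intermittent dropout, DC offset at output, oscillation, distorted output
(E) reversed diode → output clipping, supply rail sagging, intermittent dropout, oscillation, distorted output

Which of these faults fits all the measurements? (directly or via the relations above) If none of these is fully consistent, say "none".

D

For each candidate, compare predicted effects to what was observed:
(A) thermal runaway in output stage — does not account for distorted output, oscillation, intermittent dropout
(B) oscillating regulator — distorted output miss; supply rail steady miss; oscillation match; intermittent dropout miss; output clipping miss
(C) blown fuse — distorted output miss; supply rail steady miss; oscillation match; intermittent dropout match; output clipping miss
(D) leaky coupling capacitor — accounts for every observation (output clipping by distorted output → output clipping)
(E) reversed diode — distorted output match; supply rail steady miss; oscillation match; intermittent dropout match; output clipping match
(D) alone accounts for all the evidence.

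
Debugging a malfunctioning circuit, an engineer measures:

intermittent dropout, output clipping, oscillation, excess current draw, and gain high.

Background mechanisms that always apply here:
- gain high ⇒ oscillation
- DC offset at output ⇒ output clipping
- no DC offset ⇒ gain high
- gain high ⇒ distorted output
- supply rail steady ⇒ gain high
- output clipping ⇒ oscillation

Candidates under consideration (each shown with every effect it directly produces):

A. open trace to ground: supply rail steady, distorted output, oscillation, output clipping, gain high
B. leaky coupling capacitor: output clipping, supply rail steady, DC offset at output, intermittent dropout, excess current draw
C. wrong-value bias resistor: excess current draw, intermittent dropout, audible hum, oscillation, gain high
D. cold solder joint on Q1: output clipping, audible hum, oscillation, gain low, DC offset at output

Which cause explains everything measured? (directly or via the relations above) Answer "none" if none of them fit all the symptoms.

B

Testing each hypothesis:
(A) open trace to ground — does not account for intermittent dropout, excess current draw
(B) leaky coupling capacitor — accounts for every observation (oscillation through output clipping → oscillation)
(C) wrong-value bias resistor — intermittent dropout yes; output clipping NO; oscillation yes; excess current draw yes; gain high yes
(D) cold solder joint on Q1 — intermittent dropout NO; output clipping yes; oscillation yes; excess current draw NO; gain high NO
(B) alone accounts for all the evidence.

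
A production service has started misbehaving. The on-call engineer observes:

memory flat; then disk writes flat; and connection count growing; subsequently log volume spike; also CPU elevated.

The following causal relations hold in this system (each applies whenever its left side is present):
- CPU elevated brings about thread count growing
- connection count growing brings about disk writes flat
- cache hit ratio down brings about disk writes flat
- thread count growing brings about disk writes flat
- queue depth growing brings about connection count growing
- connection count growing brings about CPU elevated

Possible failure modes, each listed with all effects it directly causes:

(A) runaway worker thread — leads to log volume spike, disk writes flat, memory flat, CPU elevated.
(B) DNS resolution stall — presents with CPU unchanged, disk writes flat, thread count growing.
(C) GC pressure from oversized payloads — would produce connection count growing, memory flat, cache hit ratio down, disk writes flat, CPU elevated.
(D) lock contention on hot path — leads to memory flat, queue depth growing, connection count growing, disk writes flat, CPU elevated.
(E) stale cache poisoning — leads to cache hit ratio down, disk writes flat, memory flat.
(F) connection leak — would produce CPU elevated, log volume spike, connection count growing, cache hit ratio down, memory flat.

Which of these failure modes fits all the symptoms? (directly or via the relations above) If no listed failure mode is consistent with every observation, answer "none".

F

Checking each candidate against the observations:
(A) runaway worker thread — does not account for connection count growing
(B) DNS resolution stall — memory flat miss; disk writes flat match; connection count growing miss; log volume spike miss; CPU elevated miss
(C) GC pressure from oversized payloads — memory flat match; disk writes flat match; connection count growing match; log volume spike miss; CPU elevated match
(D) lock contention on hot path — memory flat match; disk writes flat match; connection count growing match; log volume spike miss; CPU elevated match
(E) stale cache poisoning — does not account for connection count growing, log volume spike, CPU elevated
(F) connection leak — accounts for every observation (disk writes flat through cache hit ratio down → disk writes flat)
(F) is the only candidate with no mismatches.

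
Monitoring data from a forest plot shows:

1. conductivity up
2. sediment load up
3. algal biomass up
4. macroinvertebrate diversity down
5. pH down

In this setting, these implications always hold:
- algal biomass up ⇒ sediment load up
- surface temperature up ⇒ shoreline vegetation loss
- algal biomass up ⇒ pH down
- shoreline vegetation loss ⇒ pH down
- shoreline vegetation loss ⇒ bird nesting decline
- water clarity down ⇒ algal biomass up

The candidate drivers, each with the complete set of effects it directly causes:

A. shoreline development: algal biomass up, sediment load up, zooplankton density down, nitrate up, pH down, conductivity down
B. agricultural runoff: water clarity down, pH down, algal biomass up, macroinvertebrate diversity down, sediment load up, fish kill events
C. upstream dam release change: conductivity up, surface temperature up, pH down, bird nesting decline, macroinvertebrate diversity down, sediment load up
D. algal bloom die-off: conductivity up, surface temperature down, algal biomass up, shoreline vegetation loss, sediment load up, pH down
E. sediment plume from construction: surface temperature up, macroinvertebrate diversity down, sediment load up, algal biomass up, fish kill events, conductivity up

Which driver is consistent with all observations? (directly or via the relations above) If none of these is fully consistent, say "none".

Per-candidate check:
(A) shoreline development — conductivity up -; sediment load up +; algal biomass up +; macroinvertebrate diversity down -; pH down +
(B) agricultural runoff — conductivity up -; sediment load up +; algal biomass up +; macroinvertebrate diversity down +; pH down +
(C) upstream dam release change — does not account for algal biomass up
(D) algal bloom die-off — conductivity up +; sediment load up +; algal biomass up +; macroinvertebrate diversity down -; pH down +
(E) sediment plume from construction — conductivity up +; sediment load up +; algal biomass up +; macroinvertebrate diversity down +; pH down + (via algal biomass up → pH down)
(E) is the only candidate with no mismatches.

E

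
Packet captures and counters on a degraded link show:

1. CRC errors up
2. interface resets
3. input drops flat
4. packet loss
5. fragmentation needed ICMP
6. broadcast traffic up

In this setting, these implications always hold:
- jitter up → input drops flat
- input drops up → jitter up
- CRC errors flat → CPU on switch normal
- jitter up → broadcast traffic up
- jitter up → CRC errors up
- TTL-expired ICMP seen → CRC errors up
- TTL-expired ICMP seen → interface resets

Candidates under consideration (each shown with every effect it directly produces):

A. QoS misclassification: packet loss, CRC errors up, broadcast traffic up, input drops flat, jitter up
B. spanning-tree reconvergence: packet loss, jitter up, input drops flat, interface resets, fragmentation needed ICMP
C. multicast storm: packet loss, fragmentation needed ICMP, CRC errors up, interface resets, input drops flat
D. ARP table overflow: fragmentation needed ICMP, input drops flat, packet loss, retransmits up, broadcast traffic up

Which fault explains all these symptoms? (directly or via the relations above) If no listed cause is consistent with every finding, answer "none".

Testing each hypothesis:
(A) QoS misclassification — does not account for interface resets, fragmentation needed ICMP
(B) spanning-tree reconvergence — CRC errors up yes (via jitter up → CRC errors up); interface resets yes; input drops flat yes; packet loss yes; fragmentation needed ICMP yes; broadcast traffic up yes (via jitter up → broadcast traffic up)
(C) multicast storm — does not account for broadcast traffic up
(D) ARP table overflow — CRC errors up NO; interface resets NO; input drops flat yes; packet loss yes; fragmentation needed ICMP yes; broadcast traffic up yes
(B) alone accounts for all the evidence.

B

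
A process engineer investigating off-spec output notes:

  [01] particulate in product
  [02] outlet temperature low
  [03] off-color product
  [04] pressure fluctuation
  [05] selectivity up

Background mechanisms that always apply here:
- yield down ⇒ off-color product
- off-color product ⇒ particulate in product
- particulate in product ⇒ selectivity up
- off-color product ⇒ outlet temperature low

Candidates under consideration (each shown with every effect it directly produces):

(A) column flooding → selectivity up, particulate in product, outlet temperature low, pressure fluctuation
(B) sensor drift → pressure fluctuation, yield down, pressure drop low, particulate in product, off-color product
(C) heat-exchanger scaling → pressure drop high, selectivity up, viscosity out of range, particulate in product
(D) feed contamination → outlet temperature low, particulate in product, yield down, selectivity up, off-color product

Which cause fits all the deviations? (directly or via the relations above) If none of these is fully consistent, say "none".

B

Per-candidate check:
(A) column flooding — does not account for off-color product
(B) sensor drift — particulate in product +; outlet temperature low + (by off-color product → outlet temperature low); off-color product +; pressure fluctuation +; selectivity up + (by particulate in product → selectivity up)
(C) heat-exchanger scaling — does not account for outlet temperature low, off-color product, pressure fluctuation
(D) feed contamination — does not account for pressure fluctuation
(B) is the only candidate with no mismatches.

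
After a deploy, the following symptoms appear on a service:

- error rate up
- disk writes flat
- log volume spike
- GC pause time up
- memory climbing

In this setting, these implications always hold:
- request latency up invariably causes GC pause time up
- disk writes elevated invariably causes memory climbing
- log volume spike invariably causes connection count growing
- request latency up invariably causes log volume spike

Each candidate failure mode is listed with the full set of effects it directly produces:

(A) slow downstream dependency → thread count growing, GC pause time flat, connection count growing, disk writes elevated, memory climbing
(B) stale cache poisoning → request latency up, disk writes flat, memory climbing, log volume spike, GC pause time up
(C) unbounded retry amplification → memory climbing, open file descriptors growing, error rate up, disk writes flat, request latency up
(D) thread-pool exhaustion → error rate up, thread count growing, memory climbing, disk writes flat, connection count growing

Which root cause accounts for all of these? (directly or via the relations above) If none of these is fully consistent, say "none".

Per-candidate check:
(A) slow downstream dependency — fails on error rate up, disk writes flat, log volume spike, GC pause time up (predicts disk writes elevated, not disk writes flat; predicts GC pause time flat, not GC pause time up)
(B) stale cache poisoning — does not account for error rate up
(C) unbounded retry amplification — error rate up match; disk writes flat match; log volume spike match (by request latency up → log volume spike); GC pause time up match (by request latency up → GC pause time up); memory climbing match
(D) thread-pool exhaustion — error rate up match; disk writes flat match; log volume spike miss; GC pause time up miss; memory climbing match
Only (C) is consistent with every observation.

C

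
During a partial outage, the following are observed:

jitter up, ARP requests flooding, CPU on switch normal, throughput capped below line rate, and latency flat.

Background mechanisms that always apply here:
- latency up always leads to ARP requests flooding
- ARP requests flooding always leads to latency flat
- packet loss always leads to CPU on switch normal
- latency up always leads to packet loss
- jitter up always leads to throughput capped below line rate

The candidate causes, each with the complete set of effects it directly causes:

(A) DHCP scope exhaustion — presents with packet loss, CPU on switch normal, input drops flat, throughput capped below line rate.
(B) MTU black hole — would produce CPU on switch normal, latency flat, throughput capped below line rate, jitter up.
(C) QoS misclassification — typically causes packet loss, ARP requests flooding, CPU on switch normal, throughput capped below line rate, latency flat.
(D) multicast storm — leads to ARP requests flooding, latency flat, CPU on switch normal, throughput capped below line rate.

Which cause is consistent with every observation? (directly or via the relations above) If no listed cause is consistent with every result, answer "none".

Testing each hypothesis:
(A) DHCP scope exhaustion — jitter up NO; ARP requests flooding NO; CPU on switch normal yes; throughput capped below line rate yes; latency flat NO
(B) MTU black hole — jitter up yes; ARP requests flooding NO; CPU on switch normal yes; throughput capped below line rate yes; latency flat yes
(C) QoS misclassification — does not account for jitter up
(D) multicast storm — jitter up NO; ARP requests flooding yes; CPU on switch normal yes; throughput capped below line rate yes; latency flat yes
Every candidate fails on at least one observation.

none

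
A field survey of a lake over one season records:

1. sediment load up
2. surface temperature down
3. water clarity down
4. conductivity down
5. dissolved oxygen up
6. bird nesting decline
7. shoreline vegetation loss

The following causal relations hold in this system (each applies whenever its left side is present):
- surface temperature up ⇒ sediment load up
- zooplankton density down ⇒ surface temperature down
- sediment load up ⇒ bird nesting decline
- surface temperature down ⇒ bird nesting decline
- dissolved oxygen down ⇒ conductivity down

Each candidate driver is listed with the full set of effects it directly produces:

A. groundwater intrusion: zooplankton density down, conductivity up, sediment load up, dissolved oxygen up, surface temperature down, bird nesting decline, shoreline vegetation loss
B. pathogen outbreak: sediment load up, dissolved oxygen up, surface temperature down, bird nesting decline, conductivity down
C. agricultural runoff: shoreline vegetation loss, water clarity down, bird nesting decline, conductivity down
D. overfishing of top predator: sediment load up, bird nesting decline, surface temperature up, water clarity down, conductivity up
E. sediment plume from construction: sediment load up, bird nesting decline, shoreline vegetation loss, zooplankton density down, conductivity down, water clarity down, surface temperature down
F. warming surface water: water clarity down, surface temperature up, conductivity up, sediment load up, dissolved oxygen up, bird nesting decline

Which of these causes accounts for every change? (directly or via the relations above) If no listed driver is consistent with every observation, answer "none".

Testing each hypothesis:
(A) groundwater intrusion — fails on water clarity down, conductivity down (predicts conductivity up, not conductivity down)
(B) pathogen outbreak — sediment load up ✓; surface temperature down ✓; water clarity down ✗; conductivity down ✓; dissolved oxygen up ✓; bird nesting decline ✓; shoreline vegetation loss ✗
(C) agricultural runoff — sediment load up ✗; surface temperature down ✗; water clarity down ✓; conductivity down ✓; dissolved oxygen up ✗; bird nesting decline ✓; shoreline vegetation loss ✓
(D) overfishing of top predator — sediment load up ✓; surface temperature down ✗; water clarity down ✓; conductivity down ✗; dissolved oxygen up ✗; bird nesting decline ✓; shoreline vegetation loss ✗
(E) sediment plume from construction — does not account for dissolved oxygen up
(F) warming surface water — sediment load up ✓; surface temperature down ✗; water clarity down ✓; conductivity down ✗; dissolved oxygen up ✓; bird nesting decline ✓; shoreline vegetation loss ✗
Every candidate fails on at least one observation.

none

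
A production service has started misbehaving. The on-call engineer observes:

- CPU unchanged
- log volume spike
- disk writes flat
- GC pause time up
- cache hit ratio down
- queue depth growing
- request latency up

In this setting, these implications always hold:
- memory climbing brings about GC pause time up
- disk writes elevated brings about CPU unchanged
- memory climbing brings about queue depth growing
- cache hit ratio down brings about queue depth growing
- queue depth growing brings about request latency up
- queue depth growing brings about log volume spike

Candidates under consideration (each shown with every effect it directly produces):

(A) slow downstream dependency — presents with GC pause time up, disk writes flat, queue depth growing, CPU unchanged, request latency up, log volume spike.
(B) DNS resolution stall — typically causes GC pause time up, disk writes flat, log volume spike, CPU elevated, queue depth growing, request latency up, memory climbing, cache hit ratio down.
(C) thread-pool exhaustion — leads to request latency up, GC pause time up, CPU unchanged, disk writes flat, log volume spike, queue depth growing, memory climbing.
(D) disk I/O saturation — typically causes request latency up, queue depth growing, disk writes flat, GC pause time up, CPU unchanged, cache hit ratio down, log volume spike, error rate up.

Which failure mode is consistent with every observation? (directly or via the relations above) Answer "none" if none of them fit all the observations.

Per-candidate check:
(A) slow downstream dependency — CPU unchanged match; log volume spike match; disk writes flat match; GC pause time up match; cache hit ratio down miss; queue depth growing match; request latency up match
(B) DNS resolution stall — CPU unchanged miss; log volume spike match; disk writes flat match; GC pause time up match; cache hit ratio down match; queue depth growing match; request latency up match
(C) thread-pool exhaustion — CPU unchanged match; log volume spike match; disk writes flat match; GC pause time up match; cache hit ratio down miss; queue depth growing match; request latency up match
(D) disk I/O saturation — CPU unchanged match; log volume spike match; disk writes flat match; GC pause time up match; cache hit ratio down match; queue depth growing match; request latency up match
Only (D) is consistent with every observation.

D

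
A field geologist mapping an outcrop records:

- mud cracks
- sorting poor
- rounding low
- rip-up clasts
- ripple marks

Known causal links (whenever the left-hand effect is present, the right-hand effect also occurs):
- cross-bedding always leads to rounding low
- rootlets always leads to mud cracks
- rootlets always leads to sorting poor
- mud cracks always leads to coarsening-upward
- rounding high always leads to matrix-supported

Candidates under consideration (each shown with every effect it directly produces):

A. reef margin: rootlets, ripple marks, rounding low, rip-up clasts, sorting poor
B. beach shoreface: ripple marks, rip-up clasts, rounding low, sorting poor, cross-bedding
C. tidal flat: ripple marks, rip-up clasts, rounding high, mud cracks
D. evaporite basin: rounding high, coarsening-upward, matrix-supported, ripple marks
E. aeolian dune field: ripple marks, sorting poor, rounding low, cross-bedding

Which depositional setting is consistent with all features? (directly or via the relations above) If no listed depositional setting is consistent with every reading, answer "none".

Checking each candidate against the observations:
(A) reef margin — accounts for every observation (mud cracks via rootlets → mud cracks)
(B) beach shoreface — mud cracks NO; sorting poor yes; rounding low yes; rip-up clasts yes; ripple marks yes
(C) tidal flat — fails on sorting poor, rounding low (predicts rounding high, not rounding low)
(D) evaporite basin — mud cracks NO; sorting poor NO; rounding low NO; rip-up clasts NO; ripple marks yes
(E) aeolian dune field — mud cracks NO; sorting poor yes; rounding low yes; rip-up clasts NO; ripple marks yes
Only (A) is consistent with every observation.

A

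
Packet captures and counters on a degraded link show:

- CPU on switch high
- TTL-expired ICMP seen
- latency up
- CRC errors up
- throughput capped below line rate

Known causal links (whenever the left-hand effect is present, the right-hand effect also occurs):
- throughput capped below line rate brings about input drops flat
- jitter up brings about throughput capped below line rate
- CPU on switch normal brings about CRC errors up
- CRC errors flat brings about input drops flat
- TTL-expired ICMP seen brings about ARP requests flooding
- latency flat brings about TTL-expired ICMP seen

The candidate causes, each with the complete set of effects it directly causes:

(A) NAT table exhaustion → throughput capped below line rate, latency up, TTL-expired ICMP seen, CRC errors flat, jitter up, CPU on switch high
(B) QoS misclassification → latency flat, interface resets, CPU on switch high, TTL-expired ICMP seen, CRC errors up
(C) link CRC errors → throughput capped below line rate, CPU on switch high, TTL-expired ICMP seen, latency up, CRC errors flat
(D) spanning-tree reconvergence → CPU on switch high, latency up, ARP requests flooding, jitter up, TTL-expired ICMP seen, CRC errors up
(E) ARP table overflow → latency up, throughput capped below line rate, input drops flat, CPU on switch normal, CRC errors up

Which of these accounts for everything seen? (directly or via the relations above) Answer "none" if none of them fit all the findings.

For each candidate, compare predicted effects to what was observed:
(A) NAT table exhaustion — CPU on switch high match; TTL-expired ICMP seen match; latency up match; CRC errors up miss; throughput capped below line rate match
(B) QoS misclassification — fails on latency up, throughput capped below line rate (predicts latency flat, not latency up)
(C) link CRC errors — CPU on switch high match; TTL-expired ICMP seen match; latency up match; CRC errors up miss; throughput capped below line rate match
(D) spanning-tree reconvergence — CPU on switch high match; TTL-expired ICMP seen match; latency up match; CRC errors up match; throughput capped below line rate match (via jitter up → throughput capped below line rate)
(E) ARP table overflow — fails on CPU on switch high, TTL-expired ICMP seen (predicts CPU on switch normal, not CPU on switch high)
Only (D) is consistent with every observation.

D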